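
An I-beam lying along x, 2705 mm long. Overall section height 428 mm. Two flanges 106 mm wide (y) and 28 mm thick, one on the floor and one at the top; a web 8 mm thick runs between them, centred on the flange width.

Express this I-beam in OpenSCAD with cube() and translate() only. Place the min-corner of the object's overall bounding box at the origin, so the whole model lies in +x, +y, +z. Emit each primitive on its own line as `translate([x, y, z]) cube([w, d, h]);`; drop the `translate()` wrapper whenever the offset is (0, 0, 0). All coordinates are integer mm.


cube([2705, 106, 28]);
translate([0, 49, 28]) cube([2705, 8, 372]);
translate([0, 0, 400]) cube([2705, 106, 28]);


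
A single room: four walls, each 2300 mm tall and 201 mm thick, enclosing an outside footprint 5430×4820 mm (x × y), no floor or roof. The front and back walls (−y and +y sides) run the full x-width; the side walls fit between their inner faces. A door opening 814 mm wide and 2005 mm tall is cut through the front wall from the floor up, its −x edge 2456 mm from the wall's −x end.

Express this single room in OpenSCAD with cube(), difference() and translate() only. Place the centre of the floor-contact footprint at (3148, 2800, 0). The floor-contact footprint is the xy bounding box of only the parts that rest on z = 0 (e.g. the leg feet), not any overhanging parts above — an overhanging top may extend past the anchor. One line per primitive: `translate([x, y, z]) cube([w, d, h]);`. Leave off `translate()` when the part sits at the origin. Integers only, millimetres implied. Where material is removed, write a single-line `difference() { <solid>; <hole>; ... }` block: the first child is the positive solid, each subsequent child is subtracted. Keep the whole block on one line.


difference() { translate([433, 390, 0]) cube([5430, 201, 2300]); translate([2889, 390, 0]) cube([814, 201, 2005]); }
translate([433, 5009, 0]) cube([5430, 201, 2300]);
translate([433, 591, 0]) cube([201, 4418, 2300]);
translate([5662, 591, 0]) cube([201, 4418, 2300]);


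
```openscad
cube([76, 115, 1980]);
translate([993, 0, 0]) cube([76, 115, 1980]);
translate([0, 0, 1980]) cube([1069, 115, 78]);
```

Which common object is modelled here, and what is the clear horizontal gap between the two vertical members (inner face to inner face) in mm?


A door frame. The clear opening width is 917 mm.

Two 1980 mm tall posts with a header on top — a door frame. The left jamb is 76 mm wide at x = 0; the right jamb starts at x = 993. The clear opening is 993 − 76 = 917 mm.


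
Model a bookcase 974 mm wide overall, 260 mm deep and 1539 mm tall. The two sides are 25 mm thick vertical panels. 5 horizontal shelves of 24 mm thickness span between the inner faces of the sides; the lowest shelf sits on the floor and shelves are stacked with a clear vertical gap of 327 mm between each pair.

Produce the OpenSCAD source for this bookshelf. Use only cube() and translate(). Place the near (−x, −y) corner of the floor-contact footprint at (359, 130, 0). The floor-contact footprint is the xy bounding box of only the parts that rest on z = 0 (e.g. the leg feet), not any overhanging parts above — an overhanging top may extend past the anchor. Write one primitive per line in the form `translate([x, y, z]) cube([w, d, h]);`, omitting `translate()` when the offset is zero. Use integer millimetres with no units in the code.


translate([359, 130, 0]) cube([25, 260, 1539]);
translate([1308, 130, 0]) cube([25, 260, 1539]);
translate([384, 130, 0]) cube([924, 260, 24]);
translate([384, 130, 351]) cube([924, 260, 24]);
translate([384, 130, 702]) cube([924, 260, 24]);
translate([384, 130, 1053]) cube([924, 260, 24]);
translate([384, 130, 1404]) cube([924, 260, 24]);


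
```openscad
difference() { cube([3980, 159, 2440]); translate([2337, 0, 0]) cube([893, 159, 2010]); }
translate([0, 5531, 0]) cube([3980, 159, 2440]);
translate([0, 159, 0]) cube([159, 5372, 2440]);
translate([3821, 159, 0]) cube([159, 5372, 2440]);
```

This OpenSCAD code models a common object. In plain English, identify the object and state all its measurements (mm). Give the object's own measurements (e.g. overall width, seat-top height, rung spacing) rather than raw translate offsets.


A single room: four walls, each 2440 mm tall and 159 mm thick, enclosing an outside footprint 3980×5690 mm (x × y), no floor or roof. The front and back walls (−y and +y sides) run the full x-width; the side walls fit between their inner faces. A door opening 893 mm wide and 2010 mm tall is cut through the front wall from the floor up, its −x edge 2337 mm from the wall's −x end.


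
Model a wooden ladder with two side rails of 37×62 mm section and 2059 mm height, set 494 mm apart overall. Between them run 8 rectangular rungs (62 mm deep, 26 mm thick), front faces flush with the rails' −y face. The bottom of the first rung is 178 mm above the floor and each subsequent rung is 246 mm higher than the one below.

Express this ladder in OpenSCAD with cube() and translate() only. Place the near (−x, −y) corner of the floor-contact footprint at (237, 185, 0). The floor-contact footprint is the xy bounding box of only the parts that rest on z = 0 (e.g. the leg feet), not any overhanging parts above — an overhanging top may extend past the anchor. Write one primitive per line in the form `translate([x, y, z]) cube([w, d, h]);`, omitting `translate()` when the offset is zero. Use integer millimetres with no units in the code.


translate([237, 185, 0]) cube([37, 62, 2059]);
translate([694, 185, 0]) cube([37, 62, 2059]);
translate([274, 185, 178]) cube([420, 62, 26]);
translate([274, 185, 424]) cube([420, 62, 26]);
translate([274, 185, 670]) cube([420, 62, 26]);
translate([274, 185, 916]) cube([420, 62, 26]);
translate([274, 185, 1162]) cube([420, 62, 26]);
translate([274, 185, 1408]) cube([420, 62, 26]);
translate([274, 185, 1654]) cube([420, 62, 26]);
translate([274, 185, 1900]) cube([420, 62, 26]);


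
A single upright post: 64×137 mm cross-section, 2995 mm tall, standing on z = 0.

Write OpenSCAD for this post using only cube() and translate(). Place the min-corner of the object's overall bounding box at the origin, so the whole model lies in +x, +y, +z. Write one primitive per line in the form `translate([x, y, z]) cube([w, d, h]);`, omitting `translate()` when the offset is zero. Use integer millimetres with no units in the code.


cube([64, 137, 2995]);


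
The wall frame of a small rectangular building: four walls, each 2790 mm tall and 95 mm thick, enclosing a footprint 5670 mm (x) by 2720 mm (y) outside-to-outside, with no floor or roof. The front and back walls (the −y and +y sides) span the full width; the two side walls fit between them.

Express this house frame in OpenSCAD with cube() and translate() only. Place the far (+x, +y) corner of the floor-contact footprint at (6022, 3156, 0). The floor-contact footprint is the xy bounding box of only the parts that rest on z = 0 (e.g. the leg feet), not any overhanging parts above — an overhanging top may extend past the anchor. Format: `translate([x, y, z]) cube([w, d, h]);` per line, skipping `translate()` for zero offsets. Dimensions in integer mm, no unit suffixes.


translate([352, 436, 0]) cube([5670, 95, 2790]);
translate([352, 3061, 0]) cube([5670, 95, 2790]);
translate([352, 531, 0]) cube([95, 2530, 2790]);
translate([5927, 531, 0]) cube([95, 2530, 2790]);


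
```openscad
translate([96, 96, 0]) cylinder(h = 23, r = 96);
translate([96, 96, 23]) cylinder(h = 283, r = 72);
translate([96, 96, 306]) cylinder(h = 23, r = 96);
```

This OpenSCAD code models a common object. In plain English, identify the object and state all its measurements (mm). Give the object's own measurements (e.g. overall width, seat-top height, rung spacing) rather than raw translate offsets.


A spool: two coaxial disc flanges of radius 96 mm and thickness 23 mm, joined by a core cylinder of radius 72 mm and height 283 mm. The lower flange rests on z = 0 and the three cylinders share a vertical axis.


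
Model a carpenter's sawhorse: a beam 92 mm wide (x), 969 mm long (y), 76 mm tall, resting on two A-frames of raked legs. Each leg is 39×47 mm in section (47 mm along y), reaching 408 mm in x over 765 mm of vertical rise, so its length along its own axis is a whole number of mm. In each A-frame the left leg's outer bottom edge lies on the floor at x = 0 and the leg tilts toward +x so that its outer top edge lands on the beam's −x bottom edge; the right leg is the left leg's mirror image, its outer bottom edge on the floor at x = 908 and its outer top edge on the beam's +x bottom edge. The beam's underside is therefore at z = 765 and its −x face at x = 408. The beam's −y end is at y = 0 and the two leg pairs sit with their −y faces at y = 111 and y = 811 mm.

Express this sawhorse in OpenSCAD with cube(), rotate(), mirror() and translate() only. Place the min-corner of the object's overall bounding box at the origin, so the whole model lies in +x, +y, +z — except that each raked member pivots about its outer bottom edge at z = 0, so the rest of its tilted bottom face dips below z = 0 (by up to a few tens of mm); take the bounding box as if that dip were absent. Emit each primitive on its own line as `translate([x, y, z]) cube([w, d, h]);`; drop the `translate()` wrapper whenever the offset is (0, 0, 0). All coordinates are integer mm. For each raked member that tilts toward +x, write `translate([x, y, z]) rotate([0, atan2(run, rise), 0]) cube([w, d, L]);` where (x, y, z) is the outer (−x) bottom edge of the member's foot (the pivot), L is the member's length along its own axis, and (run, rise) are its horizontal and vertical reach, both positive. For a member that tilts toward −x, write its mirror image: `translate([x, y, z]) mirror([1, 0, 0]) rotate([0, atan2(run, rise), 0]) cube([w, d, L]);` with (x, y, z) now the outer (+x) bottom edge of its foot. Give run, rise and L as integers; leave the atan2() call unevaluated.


// leg length = √(408² + 765²) = 867
// right-leg outer foot x = 2·408 + 92 = 908
// beam min-corner = (408, 0, 765)
translate([408, 0, 765]) cube([92, 969, 76]);
translate([0, 111, 0]) rotate([0, atan2(408, 765), 0]) cube([39, 47, 867]);
translate([908, 111, 0]) mirror([1, 0, 0]) rotate([0, atan2(408, 765), 0]) cube([39, 47, 867]);
translate([0, 811, 0]) rotate([0, atan2(408, 765), 0]) cube([39, 47, 867]);
translate([908, 811, 0]) mirror([1, 0, 0]) rotate([0, atan2(408, 765), 0]) cube([39, 47, 867]);


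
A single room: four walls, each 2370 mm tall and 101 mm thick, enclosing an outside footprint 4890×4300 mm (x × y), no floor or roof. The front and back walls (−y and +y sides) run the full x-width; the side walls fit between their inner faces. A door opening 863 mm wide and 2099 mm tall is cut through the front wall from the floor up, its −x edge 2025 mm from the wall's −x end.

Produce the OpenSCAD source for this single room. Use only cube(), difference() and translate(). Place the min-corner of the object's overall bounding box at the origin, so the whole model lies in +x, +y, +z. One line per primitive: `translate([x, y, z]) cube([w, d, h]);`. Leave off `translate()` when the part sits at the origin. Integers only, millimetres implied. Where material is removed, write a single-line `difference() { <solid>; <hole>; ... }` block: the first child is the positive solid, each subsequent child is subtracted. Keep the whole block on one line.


difference() { cube([4890, 101, 2370]); translate([2025, 0, 0]) cube([863, 101, 2099]); }
translate([0, 4199, 0]) cube([4890, 101, 2370]);
translate([0, 101, 0]) cube([101, 4098, 2370]);
translate([4789, 101, 0]) cube([101, 4098, 2370]);


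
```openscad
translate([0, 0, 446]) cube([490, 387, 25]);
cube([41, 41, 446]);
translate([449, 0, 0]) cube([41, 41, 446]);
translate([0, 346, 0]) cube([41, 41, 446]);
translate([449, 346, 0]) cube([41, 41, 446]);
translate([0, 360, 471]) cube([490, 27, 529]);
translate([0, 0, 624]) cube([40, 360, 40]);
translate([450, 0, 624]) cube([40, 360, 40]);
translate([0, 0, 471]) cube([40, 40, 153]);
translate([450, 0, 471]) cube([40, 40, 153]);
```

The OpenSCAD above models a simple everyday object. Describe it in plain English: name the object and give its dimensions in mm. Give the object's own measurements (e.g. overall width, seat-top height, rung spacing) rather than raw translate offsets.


A chair. The seat is a 490×387×25 mm slab with its top at z = 471 mm, on four 41×41 mm corner legs (flush with the seat edges, standing on z = 0). A flat backrest 27 mm thick, 529 mm tall, spans the full seat width and rises from the seat top along its +y edge, rear face flush with the rear of the seat. Two armrests of 40×40 mm section run along each side from the seat's front edge to the front of the backrest, top faces 193 mm above the seat top and outer faces flush with the seat's x-edges; a 40×40 mm post under the front of each armrest stands on the seat at the front corner.


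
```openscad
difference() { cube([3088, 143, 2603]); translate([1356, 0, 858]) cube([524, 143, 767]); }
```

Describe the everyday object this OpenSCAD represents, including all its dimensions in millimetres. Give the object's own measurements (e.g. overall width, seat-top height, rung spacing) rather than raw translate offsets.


A wall 3088 mm long (x), 143 mm thick (y), 2603 mm tall, with a rectangular window opening cut through it. The opening is 524 mm wide and 767 mm tall; its sill is at z = 858 mm and its near (−x) edge is 1356 mm from the wall's −x end. The opening passes through the full wall thickness.


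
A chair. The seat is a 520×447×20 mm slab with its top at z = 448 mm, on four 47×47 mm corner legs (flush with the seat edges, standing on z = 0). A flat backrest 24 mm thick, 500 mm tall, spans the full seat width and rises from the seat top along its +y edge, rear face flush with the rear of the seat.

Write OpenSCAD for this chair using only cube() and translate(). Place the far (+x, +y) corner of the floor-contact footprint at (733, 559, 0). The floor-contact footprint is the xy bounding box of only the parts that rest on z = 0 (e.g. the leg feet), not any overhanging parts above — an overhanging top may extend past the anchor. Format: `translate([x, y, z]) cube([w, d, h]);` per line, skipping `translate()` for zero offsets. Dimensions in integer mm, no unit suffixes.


// leg_h = 448 - 20 = 428
translate([213, 112, 428]) cube([520, 447, 20]);
translate([213, 112, 0]) cube([47, 47, 428]);
translate([686, 112, 0]) cube([47, 47, 428]);
translate([213, 512, 0]) cube([47, 47, 428]);
translate([686, 512, 0]) cube([47, 47, 428]);
translate([213, 535, 448]) cube([520, 24, 500]);


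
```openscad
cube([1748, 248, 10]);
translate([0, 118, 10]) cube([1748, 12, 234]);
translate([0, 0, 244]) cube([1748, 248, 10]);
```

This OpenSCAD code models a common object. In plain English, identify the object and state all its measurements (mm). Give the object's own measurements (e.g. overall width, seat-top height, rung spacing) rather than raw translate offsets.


An I-beam lying along x, 1748 mm long. Overall section height 254 mm. Two flanges 248 mm wide (y) and 10 mm thick, one on the floor and one at the top; a web 12 mm thick runs between them, centred on the flange width.


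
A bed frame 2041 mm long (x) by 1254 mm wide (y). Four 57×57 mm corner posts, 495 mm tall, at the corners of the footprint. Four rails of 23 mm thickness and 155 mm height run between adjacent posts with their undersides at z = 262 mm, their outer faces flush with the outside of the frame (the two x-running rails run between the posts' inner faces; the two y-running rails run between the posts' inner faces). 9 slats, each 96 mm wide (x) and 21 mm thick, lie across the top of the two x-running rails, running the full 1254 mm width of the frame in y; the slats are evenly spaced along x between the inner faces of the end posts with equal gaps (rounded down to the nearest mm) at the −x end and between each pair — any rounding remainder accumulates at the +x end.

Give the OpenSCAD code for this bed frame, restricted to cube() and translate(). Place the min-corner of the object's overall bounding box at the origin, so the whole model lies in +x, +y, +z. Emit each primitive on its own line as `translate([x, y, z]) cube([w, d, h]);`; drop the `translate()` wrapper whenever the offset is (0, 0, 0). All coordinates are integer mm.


// slat z = rail_z + rail_h = 262 + 155 = 417
// slat gap = ⌊(1927 − 9·96) / 10⌋ = 106
cube([57, 57, 495]);
translate([0, 1197, 0]) cube([57, 57, 495]);
translate([1984, 0, 0]) cube([57, 57, 495]);
translate([1984, 1197, 0]) cube([57, 57, 495]);
translate([57, 0, 262]) cube([1927, 23, 155]);
translate([57, 1231, 262]) cube([1927, 23, 155]);
translate([0, 57, 262]) cube([23, 1140, 155]);
translate([2018, 57, 262]) cube([23, 1140, 155]);
translate([163, 0, 417]) cube([96, 1254, 21]);
translate([365, 0, 417]) cube([96, 1254, 21]);
translate([567, 0, 417]) cube([96, 1254, 21]);
translate([769, 0, 417]) cube([96, 1254, 21]);
translate([971, 0, 417]) cube([96, 1254, 21]);
translate([1173, 0, 417]) cube([96, 1254, 21]);
translate([1375, 0, 417]) cube([96, 1254, 21]);
translate([1577, 0, 417]) cube([96, 1254, 21]);
translate([1779, 0, 417]) cube([96, 1254, 21]);


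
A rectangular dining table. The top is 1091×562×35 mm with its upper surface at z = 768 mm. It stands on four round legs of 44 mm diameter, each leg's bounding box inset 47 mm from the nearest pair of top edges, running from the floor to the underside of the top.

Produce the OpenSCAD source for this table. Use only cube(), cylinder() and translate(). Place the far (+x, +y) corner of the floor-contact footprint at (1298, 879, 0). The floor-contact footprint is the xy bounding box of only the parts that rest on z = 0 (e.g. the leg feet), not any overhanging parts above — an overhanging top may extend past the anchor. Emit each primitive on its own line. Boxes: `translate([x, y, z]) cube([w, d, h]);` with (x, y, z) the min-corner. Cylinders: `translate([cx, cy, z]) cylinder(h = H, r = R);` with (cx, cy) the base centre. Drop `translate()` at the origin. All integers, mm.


translate([254, 364, 733]) cube([1091, 562, 35]);
translate([323, 433, 0]) cylinder(h = 733, r = 22);
translate([1276, 433, 0]) cylinder(h = 733, r = 22);
translate([323, 857, 0]) cylinder(h = 733, r = 22);
translate([1276, 857, 0]) cylinder(h = 733, r = 22);


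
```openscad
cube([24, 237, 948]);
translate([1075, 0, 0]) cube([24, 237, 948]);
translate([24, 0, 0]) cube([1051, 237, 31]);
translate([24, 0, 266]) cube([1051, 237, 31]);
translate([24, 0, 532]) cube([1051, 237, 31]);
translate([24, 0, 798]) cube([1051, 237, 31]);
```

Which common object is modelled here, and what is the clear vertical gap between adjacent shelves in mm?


A bookshelf. The clear shelf gap is 235 mm.

Two tall side panels with 4 horizontal boards between them — a bookshelf. The first two shelf undersides are at z = 0 and z = 266; with shelf thickness 31, the clear gap is 266 − 0 − 31 = 235 mm.


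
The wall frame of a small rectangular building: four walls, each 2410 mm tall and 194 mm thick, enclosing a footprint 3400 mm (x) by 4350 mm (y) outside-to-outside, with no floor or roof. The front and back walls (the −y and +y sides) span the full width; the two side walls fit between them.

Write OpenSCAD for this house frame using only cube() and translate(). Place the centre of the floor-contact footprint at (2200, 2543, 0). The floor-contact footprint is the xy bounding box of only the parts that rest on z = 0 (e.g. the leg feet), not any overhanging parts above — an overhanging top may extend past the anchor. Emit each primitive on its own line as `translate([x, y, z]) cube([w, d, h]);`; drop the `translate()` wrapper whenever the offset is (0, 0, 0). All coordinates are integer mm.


translate([500, 368, 0]) cube([3400, 194, 2410]);
translate([500, 4524, 0]) cube([3400, 194, 2410]);
translate([500, 562, 0]) cube([194, 3962, 2410]);
translate([3706, 562, 0]) cube([194, 3962, 2410]);


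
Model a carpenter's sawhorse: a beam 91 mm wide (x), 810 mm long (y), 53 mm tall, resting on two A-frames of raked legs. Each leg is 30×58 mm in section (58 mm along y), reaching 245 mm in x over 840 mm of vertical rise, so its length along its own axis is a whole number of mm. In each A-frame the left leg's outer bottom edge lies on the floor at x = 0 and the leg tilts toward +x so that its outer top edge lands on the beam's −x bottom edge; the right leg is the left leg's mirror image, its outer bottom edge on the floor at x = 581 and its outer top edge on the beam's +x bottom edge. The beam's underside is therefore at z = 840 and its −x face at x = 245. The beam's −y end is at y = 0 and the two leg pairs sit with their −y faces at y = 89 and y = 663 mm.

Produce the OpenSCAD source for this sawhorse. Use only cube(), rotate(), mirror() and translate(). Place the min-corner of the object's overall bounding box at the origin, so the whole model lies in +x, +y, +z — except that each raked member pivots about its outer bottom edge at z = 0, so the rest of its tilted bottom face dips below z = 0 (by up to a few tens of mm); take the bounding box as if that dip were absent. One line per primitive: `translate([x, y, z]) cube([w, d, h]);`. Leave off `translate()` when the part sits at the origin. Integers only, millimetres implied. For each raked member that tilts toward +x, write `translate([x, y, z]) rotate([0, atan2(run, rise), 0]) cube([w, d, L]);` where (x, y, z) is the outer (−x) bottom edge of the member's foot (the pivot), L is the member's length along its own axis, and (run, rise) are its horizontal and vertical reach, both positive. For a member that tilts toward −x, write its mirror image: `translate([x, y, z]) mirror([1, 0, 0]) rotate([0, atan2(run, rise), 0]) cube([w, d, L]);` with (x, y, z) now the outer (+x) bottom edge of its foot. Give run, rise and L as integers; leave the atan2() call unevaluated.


// leg length = √(245² + 840²) = 875
// right-leg outer foot x = 2·245 + 91 = 581
// beam min-corner = (245, 0, 840)
translate([245, 0, 840]) cube([91, 810, 53]);
translate([0, 89, 0]) rotate([0, atan2(245, 840), 0]) cube([30, 58, 875]);
translate([581, 89, 0]) mirror([1, 0, 0]) rotate([0, atan2(245, 840), 0]) cube([30, 58, 875]);
translate([0, 663, 0]) rotate([0, atan2(245, 840), 0]) cube([30, 58, 875]);
translate([581, 663, 0]) mirror([1, 0, 0]) rotate([0, atan2(245, 840), 0]) cube([30, 58, 875]);


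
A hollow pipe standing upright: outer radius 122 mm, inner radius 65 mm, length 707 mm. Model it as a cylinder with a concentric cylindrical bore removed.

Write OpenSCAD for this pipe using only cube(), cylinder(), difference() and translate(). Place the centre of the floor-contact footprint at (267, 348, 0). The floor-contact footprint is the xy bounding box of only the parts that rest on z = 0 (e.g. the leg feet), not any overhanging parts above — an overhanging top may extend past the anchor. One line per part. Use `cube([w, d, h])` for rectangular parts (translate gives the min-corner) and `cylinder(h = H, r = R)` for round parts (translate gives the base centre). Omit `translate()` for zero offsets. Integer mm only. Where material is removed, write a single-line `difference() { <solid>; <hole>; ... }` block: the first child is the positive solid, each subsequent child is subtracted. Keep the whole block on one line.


difference() { translate([267, 348, 0]) cylinder(h = 707, r = 122); translate([267, 348, 0]) cylinder(h = 707, r = 65); }


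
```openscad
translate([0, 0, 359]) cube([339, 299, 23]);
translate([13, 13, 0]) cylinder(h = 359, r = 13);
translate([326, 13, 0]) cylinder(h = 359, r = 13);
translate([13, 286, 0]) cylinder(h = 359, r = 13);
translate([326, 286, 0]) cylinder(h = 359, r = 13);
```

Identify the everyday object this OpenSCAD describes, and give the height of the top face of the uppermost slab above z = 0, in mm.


A stool. The seat height is 382 mm.

A 339×299×23 slab at z = 359 on four corner cylinders — a stool. The seat top is 359 + 23 = 382 mm.


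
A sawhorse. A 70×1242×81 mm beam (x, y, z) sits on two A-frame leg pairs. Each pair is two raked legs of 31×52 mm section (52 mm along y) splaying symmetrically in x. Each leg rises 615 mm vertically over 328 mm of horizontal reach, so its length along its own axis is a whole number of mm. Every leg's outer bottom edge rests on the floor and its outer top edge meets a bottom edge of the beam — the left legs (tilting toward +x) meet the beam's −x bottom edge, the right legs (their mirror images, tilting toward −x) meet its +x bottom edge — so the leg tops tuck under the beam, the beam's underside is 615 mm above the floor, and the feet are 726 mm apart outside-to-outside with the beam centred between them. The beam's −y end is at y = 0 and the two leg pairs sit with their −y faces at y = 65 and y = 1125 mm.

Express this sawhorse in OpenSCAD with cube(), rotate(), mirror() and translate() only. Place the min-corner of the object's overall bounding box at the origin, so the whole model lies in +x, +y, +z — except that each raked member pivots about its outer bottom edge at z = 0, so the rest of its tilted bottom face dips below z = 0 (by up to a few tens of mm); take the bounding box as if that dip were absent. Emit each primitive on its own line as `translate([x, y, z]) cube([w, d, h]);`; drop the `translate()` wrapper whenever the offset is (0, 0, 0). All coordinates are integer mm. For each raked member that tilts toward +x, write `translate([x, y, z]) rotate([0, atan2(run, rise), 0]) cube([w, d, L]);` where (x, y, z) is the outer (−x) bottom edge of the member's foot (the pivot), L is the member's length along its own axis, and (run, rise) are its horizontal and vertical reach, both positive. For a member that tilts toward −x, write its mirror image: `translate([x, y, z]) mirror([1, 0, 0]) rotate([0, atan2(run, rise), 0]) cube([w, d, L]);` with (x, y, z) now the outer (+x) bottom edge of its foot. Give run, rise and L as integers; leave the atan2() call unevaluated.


translate([328, 0, 615]) cube([70, 1242, 81]);
translate([0, 65, 0]) rotate([0, atan2(328, 615), 0]) cube([31, 52, 697]);
translate([726, 65, 0]) mirror([1, 0, 0]) rotate([0, atan2(328, 615), 0]) cube([31, 52, 697]);
translate([0, 1125, 0]) rotate([0, atan2(328, 615), 0]) cube([31, 52, 697]);
translate([726, 1125, 0]) mirror([1, 0, 0]) rotate([0, atan2(328, 615), 0]) cube([31, 52, 697]);


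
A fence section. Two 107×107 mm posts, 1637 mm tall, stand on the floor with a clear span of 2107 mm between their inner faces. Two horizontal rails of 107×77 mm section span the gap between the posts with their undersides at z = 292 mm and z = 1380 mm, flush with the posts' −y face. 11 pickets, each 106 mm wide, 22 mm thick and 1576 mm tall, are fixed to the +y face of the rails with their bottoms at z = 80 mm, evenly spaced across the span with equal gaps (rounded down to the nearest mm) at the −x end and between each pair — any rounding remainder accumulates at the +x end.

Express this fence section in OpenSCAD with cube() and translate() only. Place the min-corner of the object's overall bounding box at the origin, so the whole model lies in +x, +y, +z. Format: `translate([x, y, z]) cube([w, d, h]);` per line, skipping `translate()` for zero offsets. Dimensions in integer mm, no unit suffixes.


cube([107, 107, 1637]);
translate([2214, 0, 0]) cube([107, 107, 1637]);
translate([107, 0, 292]) cube([2107, 107, 77]);
translate([107, 0, 1380]) cube([2107, 107, 77]);
translate([185, 107, 80]) cube([106, 22, 1576]);
translate([369, 107, 80]) cube([106, 22, 1576]);
translate([553, 107, 80]) cube([106, 22, 1576]);
translate([737, 107, 80]) cube([106, 22, 1576]);
translate([921, 107, 80]) cube([106, 22, 1576]);
translate([1105, 107, 80]) cube([106, 22, 1576]);
translate([1289, 107, 80]) cube([106, 22, 1576]);
translate([1473, 107, 80]) cube([106, 22, 1576]);
translate([1657, 107, 80]) cube([106, 22, 1576]);
translate([1841, 107, 80]) cube([106, 22, 1576]);
translate([2025, 107, 80]) cube([106, 22, 1576]);


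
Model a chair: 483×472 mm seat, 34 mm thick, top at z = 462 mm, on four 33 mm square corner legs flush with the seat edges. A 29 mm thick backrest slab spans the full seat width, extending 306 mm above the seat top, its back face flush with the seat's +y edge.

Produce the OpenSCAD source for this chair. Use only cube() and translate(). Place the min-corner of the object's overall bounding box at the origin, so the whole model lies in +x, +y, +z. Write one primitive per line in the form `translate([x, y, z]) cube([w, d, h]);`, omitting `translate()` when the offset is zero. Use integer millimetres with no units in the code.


translate([0, 0, 428]) cube([483, 472, 34]);
cube([33, 33, 428]);
translate([450, 0, 0]) cube([33, 33, 428]);
translate([0, 439, 0]) cube([33, 33, 428]);
translate([450, 439, 0]) cube([33, 33, 428]);
translate([0, 443, 462]) cube([483, 29, 306]);


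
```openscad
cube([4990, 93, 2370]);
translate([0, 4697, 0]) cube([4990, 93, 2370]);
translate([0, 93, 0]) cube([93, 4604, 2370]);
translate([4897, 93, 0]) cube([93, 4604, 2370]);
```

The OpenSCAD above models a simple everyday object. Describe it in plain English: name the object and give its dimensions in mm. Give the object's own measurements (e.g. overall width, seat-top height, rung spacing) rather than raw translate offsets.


The wall frame of a small rectangular building: four walls, each 2370 mm tall and 93 mm thick, enclosing a footprint 4990 mm (x) by 4790 mm (y) outside-to-outside, with no floor or roof. The front and back walls (the −y and +y sides) span the full width; the two side walls fit between them.


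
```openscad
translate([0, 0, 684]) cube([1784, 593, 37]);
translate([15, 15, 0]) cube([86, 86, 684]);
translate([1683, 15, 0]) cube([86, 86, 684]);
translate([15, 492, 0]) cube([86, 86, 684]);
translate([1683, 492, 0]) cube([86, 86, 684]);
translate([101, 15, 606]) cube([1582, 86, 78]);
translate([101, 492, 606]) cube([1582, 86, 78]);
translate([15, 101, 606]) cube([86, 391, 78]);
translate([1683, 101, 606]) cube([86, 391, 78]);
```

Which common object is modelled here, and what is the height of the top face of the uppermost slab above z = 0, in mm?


A table. The table height is 721 mm.

A 1784×593×37 slab sits at z = 684 on four 86 mm square posts — a table. The top surface is at 684 + 37 = 721 mm.


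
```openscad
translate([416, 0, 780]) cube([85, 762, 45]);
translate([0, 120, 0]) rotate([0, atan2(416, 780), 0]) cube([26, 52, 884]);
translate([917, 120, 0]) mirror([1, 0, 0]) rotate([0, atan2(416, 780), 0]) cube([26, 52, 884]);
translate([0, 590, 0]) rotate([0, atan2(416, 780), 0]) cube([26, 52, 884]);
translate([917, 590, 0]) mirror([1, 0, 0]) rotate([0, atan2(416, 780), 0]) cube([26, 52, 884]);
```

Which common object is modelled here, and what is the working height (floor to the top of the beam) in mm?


A sawhorse. The overall height is 825 mm.

A beam across two mirrored pairs of raked legs — a sawhorse. The beam's underside is at z = 780 (matching the legs' vertical rise in atan2(416, 780)) and the beam is 45 mm tall, so its top is at 780 + 45 = 825 mm. The raked legs top out at the beam's underside, so that is the highest point.


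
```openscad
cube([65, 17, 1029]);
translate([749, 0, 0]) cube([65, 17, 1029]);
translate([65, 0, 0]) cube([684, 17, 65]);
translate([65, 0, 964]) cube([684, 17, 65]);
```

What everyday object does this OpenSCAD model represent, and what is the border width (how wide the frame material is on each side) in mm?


A picture frame. The border width is 65 mm.

Four thin pieces enclosing a rectangular opening — a picture frame. The two full-height stiles are 1029 mm tall; the top rail sits at z = 964 and is 65 mm tall, so the border above the opening is 1029 − 964 = 65 mm, matching the stile x-width.


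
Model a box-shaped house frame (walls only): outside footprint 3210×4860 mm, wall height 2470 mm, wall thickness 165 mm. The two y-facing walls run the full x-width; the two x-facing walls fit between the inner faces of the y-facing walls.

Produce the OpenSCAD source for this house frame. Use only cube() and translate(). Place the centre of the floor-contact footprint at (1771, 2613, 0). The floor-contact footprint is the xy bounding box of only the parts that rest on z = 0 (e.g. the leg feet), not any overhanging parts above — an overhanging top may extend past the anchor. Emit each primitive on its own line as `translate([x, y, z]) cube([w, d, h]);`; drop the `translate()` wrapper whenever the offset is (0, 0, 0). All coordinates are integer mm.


translate([166, 183, 0]) cube([3210, 165, 2470]);
translate([166, 4878, 0]) cube([3210, 165, 2470]);
translate([166, 348, 0]) cube([165, 4530, 2470]);
translate([3211, 348, 0]) cube([165, 4530, 2470]);


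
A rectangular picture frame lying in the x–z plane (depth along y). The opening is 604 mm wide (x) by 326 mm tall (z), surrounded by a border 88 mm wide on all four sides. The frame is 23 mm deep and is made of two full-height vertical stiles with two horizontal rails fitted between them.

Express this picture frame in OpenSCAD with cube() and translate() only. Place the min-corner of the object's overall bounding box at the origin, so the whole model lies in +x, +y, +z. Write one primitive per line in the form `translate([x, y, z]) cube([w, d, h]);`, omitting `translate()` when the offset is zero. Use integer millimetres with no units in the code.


cube([88, 23, 502]);
translate([692, 0, 0]) cube([88, 23, 502]);
translate([88, 0, 0]) cube([604, 23, 88]);
translate([88, 0, 414]) cube([604, 23, 88]);


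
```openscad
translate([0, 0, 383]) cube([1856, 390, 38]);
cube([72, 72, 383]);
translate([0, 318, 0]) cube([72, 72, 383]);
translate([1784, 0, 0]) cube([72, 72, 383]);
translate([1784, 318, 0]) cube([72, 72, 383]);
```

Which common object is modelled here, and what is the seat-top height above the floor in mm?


A bench. The seat-top height is 421 mm.

A long slab on four corner posts — a bench. The slab sits at z = 383 with thickness 38, so the top is 383 + 38 = 421 mm.


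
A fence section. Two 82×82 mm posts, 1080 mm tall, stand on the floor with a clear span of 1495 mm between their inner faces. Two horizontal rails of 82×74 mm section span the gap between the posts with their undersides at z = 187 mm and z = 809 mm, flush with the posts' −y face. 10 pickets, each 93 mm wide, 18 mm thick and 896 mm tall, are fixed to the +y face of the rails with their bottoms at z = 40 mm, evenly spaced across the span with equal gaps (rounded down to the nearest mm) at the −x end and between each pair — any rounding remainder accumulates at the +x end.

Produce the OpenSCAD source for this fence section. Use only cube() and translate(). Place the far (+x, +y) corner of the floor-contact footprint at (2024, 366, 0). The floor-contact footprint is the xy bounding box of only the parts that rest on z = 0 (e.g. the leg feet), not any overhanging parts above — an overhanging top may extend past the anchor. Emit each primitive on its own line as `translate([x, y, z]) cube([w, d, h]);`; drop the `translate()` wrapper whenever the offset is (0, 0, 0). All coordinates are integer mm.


translate([365, 284, 0]) cube([82, 82, 1080]);
translate([1942, 284, 0]) cube([82, 82, 1080]);
translate([447, 284, 187]) cube([1495, 82, 74]);
translate([447, 284, 809]) cube([1495, 82, 74]);
translate([498, 366, 40]) cube([93, 18, 896]);
translate([642, 366, 40]) cube([93, 18, 896]);
translate([786, 366, 40]) cube([93, 18, 896]);
translate([930, 366, 40]) cube([93, 18, 896]);
translate([1074, 366, 40]) cube([93, 18, 896]);
translate([1218, 366, 40]) cube([93, 18, 896]);
translate([1362, 366, 40]) cube([93, 18, 896]);
translate([1506, 366, 40]) cube([93, 18, 896]);
translate([1650, 366, 40]) cube([93, 18, 896]);
translate([1794, 366, 40]) cube([93, 18, 896]);


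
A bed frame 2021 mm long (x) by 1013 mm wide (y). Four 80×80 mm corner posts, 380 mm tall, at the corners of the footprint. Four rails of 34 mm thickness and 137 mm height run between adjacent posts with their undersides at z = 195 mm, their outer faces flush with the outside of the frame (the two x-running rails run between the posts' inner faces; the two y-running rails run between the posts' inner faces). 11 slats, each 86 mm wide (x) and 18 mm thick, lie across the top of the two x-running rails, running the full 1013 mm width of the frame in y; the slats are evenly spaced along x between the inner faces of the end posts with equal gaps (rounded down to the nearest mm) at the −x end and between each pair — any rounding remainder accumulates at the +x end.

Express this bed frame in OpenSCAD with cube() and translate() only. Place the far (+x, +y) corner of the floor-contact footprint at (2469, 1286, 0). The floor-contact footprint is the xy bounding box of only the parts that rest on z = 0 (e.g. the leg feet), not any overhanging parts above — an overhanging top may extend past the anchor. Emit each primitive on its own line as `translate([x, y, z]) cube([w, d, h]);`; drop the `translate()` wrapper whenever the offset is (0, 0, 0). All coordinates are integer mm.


translate([448, 273, 0]) cube([80, 80, 380]);
translate([448, 1206, 0]) cube([80, 80, 380]);
translate([2389, 273, 0]) cube([80, 80, 380]);
translate([2389, 1206, 0]) cube([80, 80, 380]);
translate([528, 273, 195]) cube([1861, 34, 137]);
translate([528, 1252, 195]) cube([1861, 34, 137]);
translate([448, 353, 195]) cube([34, 853, 137]);
translate([2435, 353, 195]) cube([34, 853, 137]);
translate([604, 273, 332]) cube([86, 1013, 18]);
translate([766, 273, 332]) cube([86, 1013, 18]);
translate([928, 273, 332]) cube([86, 1013, 18]);
translate([1090, 273, 332]) cube([86, 1013, 18]);
translate([1252, 273, 332]) cube([86, 1013, 18]);
translate([1414, 273, 332]) cube([86, 1013, 18]);
translate([1576, 273, 332]) cube([86, 1013, 18]);
translate([1738, 273, 332]) cube([86, 1013, 18]);
translate([1900, 273, 332]) cube([86, 1013, 18]);
translate([2062, 273, 332]) cube([86, 1013, 18]);
translate([2224, 273, 332]) cube([86, 1013, 18]);


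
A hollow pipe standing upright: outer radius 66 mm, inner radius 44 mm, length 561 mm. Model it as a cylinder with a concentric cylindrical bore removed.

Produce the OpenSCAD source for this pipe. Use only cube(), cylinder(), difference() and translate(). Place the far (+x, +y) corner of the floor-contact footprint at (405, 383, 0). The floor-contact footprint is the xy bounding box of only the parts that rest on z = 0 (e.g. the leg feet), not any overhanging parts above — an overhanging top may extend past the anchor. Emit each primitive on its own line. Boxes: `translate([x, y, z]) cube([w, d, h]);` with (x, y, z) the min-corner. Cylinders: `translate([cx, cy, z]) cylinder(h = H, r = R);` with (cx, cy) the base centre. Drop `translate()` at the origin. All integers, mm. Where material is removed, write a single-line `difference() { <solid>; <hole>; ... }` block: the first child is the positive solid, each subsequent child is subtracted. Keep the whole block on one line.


difference() { translate([339, 317, 0]) cylinder(h = 561, r = 66); translate([339, 317, 0]) cylinder(h = 561, r = 44); }


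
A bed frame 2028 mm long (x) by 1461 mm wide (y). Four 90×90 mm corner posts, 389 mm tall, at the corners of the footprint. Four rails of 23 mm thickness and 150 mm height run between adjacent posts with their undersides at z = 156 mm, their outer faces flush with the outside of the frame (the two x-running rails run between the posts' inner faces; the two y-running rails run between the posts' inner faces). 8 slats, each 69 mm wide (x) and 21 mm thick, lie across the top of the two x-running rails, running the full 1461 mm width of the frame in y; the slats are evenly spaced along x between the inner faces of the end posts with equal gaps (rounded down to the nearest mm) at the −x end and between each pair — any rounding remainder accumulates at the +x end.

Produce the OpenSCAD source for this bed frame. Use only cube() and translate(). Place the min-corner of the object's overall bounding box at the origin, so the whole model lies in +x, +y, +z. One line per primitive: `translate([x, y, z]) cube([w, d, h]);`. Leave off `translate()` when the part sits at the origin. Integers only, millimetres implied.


cube([90, 90, 389]);
translate([0, 1371, 0]) cube([90, 90, 389]);
translate([1938, 0, 0]) cube([90, 90, 389]);
translate([1938, 1371, 0]) cube([90, 90, 389]);
translate([90, 0, 156]) cube([1848, 23, 150]);
translate([90, 1438, 156]) cube([1848, 23, 150]);
translate([0, 90, 156]) cube([23, 1281, 150]);
translate([2005, 90, 156]) cube([23, 1281, 150]);
translate([234, 0, 306]) cube([69, 1461, 21]);
translate([447, 0, 306]) cube([69, 1461, 21]);
translate([660, 0, 306]) cube([69, 1461, 21]);
translate([873, 0, 306]) cube([69, 1461, 21]);
translate([1086, 0, 306]) cube([69, 1461, 21]);
translate([1299, 0, 306]) cube([69, 1461, 21]);
translate([1512, 0, 306]) cube([69, 1461, 21]);
translate([1725, 0, 306]) cube([69, 1461, 21]);
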